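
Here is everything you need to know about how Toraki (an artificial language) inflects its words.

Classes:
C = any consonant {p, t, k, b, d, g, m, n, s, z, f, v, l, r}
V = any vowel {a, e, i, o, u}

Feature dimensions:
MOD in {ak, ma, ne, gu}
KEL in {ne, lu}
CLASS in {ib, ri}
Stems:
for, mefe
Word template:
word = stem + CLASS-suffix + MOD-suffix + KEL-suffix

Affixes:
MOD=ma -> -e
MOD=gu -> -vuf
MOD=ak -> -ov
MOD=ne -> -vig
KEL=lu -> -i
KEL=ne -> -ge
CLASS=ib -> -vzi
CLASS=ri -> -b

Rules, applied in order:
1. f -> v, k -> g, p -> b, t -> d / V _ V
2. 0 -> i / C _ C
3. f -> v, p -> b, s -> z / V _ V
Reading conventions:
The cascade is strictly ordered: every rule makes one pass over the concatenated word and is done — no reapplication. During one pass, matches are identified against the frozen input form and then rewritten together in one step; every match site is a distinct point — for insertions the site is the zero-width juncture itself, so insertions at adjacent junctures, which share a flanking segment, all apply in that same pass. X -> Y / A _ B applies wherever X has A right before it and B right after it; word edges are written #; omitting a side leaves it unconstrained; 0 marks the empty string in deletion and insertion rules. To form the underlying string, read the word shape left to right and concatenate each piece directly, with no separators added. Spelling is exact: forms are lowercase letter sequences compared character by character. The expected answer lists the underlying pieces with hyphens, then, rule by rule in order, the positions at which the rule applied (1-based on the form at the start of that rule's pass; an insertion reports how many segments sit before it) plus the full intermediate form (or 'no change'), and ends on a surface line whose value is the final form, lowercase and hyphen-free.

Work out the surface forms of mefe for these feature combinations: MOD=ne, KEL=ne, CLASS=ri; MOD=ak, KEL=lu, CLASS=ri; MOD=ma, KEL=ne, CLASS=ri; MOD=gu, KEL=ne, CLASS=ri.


cell MOD=ne, KEL=ne, CLASS=ri:
underlying: mefe-b-vig-ge
1. f -> v, k -> g, p -> b, t -> d / V _ V: fires at position(s) 3: mevebvigge
2. 0 -> i / C _ C: inserts after position(s) 5, 8: mevebivigige
3. f -> v, p -> b, s -> z / V _ V: no change
surface: mevebivigige

cell MOD=ak, KEL=lu, CLASS=ri:
underlying: mefe-b-ov-i
1. f -> v, k -> g, p -> b, t -> d / V _ V: fires at position(s) 3: mevebovi
2. 0 -> i / C _ C: no change
3. f -> v, p -> b, s -> z / V _ V: no change
surface: mevebovi

cell MOD=ma, KEL=ne, CLASS=ri:
underlying: mefe-b-e-ge
1. f -> v, k -> g, p -> b, t -> d / V _ V: fires at position(s) 3: mevebege
2. 0 -> i / C _ C: no change
3. f -> v, p -> b, s -> z / V _ V: no change
surface: mevebege

cell MOD=gu, KEL=ne, CLASS=ri:
underlying: mefe-b-vuf-ge
1. f -> v, k -> g, p -> b, t -> d / V _ V: fires at position(s) 3: mevebvufge
2. 0 -> i / C _ C: inserts after position(s) 5, 8: mevebivufige
3. f -> v, p -> b, s -> z / V _ V: fires at position(s) 9: mevebivuvige
surface: mevebivuvige


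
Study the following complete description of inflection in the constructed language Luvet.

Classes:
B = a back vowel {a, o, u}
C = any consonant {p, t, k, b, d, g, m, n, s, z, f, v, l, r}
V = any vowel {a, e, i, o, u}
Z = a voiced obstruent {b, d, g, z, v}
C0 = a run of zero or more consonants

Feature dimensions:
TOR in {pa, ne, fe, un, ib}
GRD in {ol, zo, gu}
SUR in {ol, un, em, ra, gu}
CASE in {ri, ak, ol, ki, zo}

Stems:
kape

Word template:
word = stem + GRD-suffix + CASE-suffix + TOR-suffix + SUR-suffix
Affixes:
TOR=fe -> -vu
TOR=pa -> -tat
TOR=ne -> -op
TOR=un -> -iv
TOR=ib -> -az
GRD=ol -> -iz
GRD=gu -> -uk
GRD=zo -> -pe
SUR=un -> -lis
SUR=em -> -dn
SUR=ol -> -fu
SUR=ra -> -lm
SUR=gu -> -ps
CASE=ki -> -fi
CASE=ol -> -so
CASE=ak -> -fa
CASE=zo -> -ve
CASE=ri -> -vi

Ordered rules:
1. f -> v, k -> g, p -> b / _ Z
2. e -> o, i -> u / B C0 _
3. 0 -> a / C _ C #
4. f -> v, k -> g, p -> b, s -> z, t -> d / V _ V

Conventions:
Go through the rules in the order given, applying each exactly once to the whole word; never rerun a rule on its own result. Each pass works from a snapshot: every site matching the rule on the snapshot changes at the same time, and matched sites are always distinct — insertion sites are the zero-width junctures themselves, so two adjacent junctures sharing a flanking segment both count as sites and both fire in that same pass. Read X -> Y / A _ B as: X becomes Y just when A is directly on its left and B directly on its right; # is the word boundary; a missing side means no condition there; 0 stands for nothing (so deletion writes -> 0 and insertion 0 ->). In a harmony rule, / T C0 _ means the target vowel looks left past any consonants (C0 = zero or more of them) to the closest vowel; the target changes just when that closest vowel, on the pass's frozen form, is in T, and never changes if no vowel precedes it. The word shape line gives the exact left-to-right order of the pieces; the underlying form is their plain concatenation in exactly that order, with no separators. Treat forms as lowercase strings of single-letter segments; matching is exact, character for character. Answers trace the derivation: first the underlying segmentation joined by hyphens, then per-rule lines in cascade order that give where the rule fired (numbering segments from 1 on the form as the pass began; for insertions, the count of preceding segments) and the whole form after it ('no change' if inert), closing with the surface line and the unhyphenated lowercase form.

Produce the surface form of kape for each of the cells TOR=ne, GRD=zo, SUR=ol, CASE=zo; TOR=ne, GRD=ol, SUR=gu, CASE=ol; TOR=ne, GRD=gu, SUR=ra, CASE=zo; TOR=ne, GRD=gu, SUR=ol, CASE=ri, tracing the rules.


cell TOR=ne, GRD=zo, SUR=ol, CASE=zo:
underlying: kape-pe-ve-op-fu
1. f -> v, k -> g, p -> b / _ Z: no change
2. e -> o, i -> u / B C0 _: fires at position(s) 4: kapopeveopfu
3. 0 -> a / C _ C #: no change
4. f -> v, k -> g, p -> b, s -> z, t -> d / V _ V: fires at position(s) 3, 5: kabobeveopfu
surface: kabobeveopfu

cell TOR=ne, GRD=ol, SUR=gu, CASE=ol:
underlying: kape-iz-so-op-ps
1. f -> v, k -> g, p -> b / _ Z: no change
2. e -> o, i -> u / B C0 _: fires at position(s) 4: kapoizsoopps
3. 0 -> a / C _ C #: inserts after position(s) 11: kapoizsooppas
4. f -> v, k -> g, p -> b, s -> z, t -> d / V _ V: fires at position(s) 3: kaboizsooppas
surface: kaboizsooppas

cell TOR=ne, GRD=gu, SUR=ra, CASE=zo:
underlying: kape-uk-ve-op-lm
1. f -> v, k -> g, p -> b / _ Z: fires at position(s) 6: kapeugveoplm
2. e -> o, i -> u / B C0 _: fires at position(s) 4, 8: kapougvooplm
3. 0 -> a / C _ C #: inserts after position(s) 11: kapougvooplam
4. f -> v, k -> g, p -> b, s -> z, t -> d / V _ V: fires at position(s) 3: kabougvooplam
surface: kabougvooplam

cell TOR=ne, GRD=gu, SUR=ol, CASE=ri:
underlying: kape-uk-vi-op-fu
1. f -> v, k -> g, p -> b / _ Z: fires at position(s) 6: kapeugviopfu
2. e -> o, i -> u / B C0 _: fires at position(s) 4, 8: kapougvuopfu
3. 0 -> a / C _ C #: no change
4. f -> v, k -> g, p -> b, s -> z, t -> d / V _ V: fires at position(s) 3: kabougvuopfu
surface: kabougvuopfu


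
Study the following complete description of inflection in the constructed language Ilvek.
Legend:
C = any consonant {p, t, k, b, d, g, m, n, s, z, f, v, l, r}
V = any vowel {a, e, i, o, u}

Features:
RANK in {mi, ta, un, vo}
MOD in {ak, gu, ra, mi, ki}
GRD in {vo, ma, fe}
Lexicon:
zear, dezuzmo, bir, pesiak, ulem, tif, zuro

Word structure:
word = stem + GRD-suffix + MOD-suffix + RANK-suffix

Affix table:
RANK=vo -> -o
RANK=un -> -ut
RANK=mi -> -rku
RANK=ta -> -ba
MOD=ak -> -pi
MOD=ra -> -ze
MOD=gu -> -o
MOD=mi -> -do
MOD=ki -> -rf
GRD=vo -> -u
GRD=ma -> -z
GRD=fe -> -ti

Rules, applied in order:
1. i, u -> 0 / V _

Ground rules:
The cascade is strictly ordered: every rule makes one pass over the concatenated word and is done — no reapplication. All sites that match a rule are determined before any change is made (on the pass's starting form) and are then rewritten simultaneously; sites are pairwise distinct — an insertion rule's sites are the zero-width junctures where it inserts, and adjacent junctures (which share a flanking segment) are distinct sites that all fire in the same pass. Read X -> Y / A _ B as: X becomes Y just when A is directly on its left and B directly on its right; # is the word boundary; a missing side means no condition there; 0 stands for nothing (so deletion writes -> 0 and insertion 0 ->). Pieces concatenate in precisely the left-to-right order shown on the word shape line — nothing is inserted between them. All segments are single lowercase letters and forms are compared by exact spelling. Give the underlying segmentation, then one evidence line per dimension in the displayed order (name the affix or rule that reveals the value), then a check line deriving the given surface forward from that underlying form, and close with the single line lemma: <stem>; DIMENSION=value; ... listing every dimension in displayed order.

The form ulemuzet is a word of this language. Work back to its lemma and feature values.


underlying: ulem-u-ze-ut
RANK=un - signalled by the affix -ut
MOD=ra - signalled by the affix -ze
GRD=vo - signalled by the affix -u
check: ulemuzeut -> ulemuzet
lemma: ulem; RANK=un; MOD=ra; GRD=vo


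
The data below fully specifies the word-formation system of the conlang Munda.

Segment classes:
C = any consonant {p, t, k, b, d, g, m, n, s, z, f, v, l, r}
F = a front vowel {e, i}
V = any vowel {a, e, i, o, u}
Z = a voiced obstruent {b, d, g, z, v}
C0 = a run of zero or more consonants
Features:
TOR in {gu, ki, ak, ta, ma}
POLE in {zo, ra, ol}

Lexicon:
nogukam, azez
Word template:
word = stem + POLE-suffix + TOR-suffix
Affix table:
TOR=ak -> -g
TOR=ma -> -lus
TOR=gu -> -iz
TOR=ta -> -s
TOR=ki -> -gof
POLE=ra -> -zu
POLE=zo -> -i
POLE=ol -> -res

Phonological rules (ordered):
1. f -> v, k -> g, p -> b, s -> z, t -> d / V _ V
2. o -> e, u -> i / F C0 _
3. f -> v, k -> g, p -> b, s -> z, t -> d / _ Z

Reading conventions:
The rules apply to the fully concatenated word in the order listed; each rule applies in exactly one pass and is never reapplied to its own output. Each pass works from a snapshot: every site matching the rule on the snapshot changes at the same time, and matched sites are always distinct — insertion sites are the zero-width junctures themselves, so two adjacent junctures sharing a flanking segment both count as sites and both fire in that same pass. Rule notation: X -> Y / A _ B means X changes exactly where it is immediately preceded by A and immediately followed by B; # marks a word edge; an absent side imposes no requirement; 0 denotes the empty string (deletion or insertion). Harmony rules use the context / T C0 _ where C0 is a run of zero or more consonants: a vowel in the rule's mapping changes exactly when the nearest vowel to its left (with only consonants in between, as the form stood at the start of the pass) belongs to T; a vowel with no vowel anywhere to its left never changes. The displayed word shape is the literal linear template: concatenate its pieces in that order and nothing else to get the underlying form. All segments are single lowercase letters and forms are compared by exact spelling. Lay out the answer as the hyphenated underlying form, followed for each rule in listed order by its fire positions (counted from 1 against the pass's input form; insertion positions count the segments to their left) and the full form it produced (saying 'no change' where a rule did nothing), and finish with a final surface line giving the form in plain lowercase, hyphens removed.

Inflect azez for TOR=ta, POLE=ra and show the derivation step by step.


underlying: azez-zu-s
1. f -> v, k -> g, p -> b, s -> z, t -> d / V _ V: no change
2. o -> e, u -> i / F C0 _: fires at position(s) 6: azezzis
3. f -> v, k -> g, p -> b, s -> z, t -> d / _ Z: no change
surface: azezzis


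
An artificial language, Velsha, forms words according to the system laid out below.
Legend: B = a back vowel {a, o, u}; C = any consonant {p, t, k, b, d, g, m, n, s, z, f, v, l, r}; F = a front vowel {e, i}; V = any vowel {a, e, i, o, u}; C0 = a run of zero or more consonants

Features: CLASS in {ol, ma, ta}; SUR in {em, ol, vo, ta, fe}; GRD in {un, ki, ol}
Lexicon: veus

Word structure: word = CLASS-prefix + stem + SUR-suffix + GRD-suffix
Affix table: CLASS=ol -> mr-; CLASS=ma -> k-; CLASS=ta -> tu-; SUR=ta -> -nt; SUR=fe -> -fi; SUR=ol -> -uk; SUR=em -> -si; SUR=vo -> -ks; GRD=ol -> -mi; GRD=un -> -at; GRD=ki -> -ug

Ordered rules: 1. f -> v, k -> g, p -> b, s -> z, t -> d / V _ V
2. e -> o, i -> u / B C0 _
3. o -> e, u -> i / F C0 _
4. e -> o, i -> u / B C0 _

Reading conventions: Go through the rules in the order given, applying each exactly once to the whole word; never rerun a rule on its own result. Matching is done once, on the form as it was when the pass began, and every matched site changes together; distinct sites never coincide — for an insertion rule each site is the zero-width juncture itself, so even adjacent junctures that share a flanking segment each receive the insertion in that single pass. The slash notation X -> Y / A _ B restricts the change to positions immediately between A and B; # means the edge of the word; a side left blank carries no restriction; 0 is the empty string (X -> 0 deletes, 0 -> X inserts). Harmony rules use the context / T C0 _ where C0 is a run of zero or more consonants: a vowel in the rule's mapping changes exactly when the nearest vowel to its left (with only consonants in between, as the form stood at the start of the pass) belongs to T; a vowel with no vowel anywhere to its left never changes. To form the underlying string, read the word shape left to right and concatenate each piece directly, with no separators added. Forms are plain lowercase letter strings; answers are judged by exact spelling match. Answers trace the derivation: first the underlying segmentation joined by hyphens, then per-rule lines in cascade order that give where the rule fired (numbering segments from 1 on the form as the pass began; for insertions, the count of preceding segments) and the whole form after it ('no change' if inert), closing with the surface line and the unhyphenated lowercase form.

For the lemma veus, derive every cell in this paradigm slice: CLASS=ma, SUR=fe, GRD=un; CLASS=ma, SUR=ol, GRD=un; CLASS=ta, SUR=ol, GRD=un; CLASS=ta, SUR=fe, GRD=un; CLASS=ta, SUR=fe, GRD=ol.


cell CLASS=ma, SUR=fe, GRD=un:
underlying: k-veus-fi-at
1. f -> v, k -> g, p -> b, s -> z, t -> d / V _ V: no change
2. e -> o, i -> u / B C0 _: fires at position(s) 7: kveusfuat
3. o -> e, u -> i / F C0 _: fires at position(s) 4: kveisfuat
4. e -> o, i -> u / B C0 _: no change
surface: kveisfuat

cell CLASS=ma, SUR=ol, GRD=un:
underlying: k-veus-uk-at
1. f -> v, k -> g, p -> b, s -> z, t -> d / V _ V: fires at position(s) 5, 7: kveuzugat
2. e -> o, i -> u / B C0 _: no change
3. o -> e, u -> i / F C0 _: fires at position(s) 4: kveizugat
4. e -> o, i -> u / B C0 _: no change
surface: kveizugat

cell CLASS=ta, SUR=ol, GRD=un:
underlying: tu-veus-uk-at
1. f -> v, k -> g, p -> b, s -> z, t -> d / V _ V: fires at position(s) 6, 8: tuveuzugat
2. e -> o, i -> u / B C0 _: fires at position(s) 4: tuvouzugat
3. o -> e, u -> i / F C0 _: no change
4. e -> o, i -> u / B C0 _: no change
surface: tuvouzugat

cell CLASS=ta, SUR=fe, GRD=un:
underlying: tu-veus-fi-at
1. f -> v, k -> g, p -> b, s -> z, t -> d / V _ V: no change
2. e -> o, i -> u / B C0 _: fires at position(s) 4, 8: tuvousfuat
3. o -> e, u -> i / F C0 _: no change
4. e -> o, i -> u / B C0 _: no change
surface: tuvousfuat

cell CLASS=ta, SUR=fe, GRD=ol:
underlying: tu-veus-fi-mi
1. f -> v, k -> g, p -> b, s -> z, t -> d / V _ V: no change
2. e -> o, i -> u / B C0 _: fires at position(s) 4, 8: tuvousfumi
3. o -> e, u -> i / F C0 _: no change
4. e -> o, i -> u / B C0 _: fires at position(s) 10: tuvousfumu
surface: tuvousfumu


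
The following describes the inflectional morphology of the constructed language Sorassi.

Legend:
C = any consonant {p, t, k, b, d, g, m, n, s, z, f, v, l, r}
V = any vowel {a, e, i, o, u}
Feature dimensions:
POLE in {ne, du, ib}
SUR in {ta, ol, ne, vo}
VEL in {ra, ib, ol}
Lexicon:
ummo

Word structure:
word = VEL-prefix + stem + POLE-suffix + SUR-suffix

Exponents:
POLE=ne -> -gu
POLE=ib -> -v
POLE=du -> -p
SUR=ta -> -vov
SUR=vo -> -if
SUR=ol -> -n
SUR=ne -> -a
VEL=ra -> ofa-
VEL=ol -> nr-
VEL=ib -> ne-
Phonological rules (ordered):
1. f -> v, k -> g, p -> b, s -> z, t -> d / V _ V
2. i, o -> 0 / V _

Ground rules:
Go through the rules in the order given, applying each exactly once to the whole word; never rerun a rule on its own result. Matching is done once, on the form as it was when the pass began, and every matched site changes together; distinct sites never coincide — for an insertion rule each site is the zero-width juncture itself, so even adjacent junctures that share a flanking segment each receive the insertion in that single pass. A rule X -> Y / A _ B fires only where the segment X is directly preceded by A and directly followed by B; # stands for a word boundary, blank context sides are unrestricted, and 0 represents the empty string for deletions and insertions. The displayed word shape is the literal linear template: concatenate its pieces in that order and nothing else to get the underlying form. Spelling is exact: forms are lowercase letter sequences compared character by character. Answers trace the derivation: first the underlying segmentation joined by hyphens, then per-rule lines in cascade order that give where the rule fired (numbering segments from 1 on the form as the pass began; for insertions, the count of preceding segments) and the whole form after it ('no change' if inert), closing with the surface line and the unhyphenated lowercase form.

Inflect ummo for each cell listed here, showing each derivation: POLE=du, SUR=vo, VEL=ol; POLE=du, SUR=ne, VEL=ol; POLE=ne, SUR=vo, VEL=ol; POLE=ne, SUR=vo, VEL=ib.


cell POLE=du, SUR=vo, VEL=ol:
underlying: nr-ummo-p-if
1. f -> v, k -> g, p -> b, s -> z, t -> d / V _ V: fires at position(s) 7: nrummobif
2. i, o -> 0 / V _: no change
surface: nrummobif

cell POLE=du, SUR=ne, VEL=ol:
underlying: nr-ummo-p-a
1. f -> v, k -> g, p -> b, s -> z, t -> d / V _ V: fires at position(s) 7: nrummoba
2. i, o -> 0 / V _: no change
surface: nrummoba

cell POLE=ne, SUR=vo, VEL=ol:
underlying: nr-ummo-gu-if
1. f -> v, k -> g, p -> b, s -> z, t -> d / V _ V: no change
2. i, o -> 0 / V _: fires at position(s) 9: nrummoguf
surface: nrummoguf

cell POLE=ne, SUR=vo, VEL=ib:
underlying: ne-ummo-gu-if
1. f -> v, k -> g, p -> b, s -> z, t -> d / V _ V: no change
2. i, o -> 0 / V _: fires at position(s) 9: neummoguf
surface: neummoguf


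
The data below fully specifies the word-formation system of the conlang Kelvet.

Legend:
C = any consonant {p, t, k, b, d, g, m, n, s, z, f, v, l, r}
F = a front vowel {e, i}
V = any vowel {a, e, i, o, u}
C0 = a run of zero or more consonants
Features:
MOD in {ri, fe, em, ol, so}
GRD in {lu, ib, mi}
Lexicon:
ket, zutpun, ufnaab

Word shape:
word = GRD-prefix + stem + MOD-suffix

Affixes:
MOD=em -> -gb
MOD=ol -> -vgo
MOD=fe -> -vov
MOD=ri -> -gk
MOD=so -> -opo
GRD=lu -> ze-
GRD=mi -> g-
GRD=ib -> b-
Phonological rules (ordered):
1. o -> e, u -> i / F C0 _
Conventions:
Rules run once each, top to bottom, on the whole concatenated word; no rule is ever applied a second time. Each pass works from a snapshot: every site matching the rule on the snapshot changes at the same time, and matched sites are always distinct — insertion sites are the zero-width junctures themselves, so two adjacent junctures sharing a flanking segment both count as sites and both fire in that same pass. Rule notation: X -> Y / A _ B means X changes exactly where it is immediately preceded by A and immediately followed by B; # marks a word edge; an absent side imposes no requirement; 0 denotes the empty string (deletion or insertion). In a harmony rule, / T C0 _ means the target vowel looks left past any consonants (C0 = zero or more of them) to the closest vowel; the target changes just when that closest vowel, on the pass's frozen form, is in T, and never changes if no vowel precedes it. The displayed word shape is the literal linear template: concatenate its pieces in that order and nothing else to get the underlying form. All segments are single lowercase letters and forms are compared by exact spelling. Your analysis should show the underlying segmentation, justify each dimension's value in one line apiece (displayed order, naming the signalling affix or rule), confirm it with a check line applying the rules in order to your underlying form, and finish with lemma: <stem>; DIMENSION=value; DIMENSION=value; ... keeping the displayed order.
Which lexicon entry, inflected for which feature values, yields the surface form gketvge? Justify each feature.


underlying: g-ket-vgo
MOD=ol - signalled by the affix -vgo
GRD=mi - signalled by the affix g-
check: gketvgo -> gketvge
lemma: ket; MOD=ol; GRD=mi


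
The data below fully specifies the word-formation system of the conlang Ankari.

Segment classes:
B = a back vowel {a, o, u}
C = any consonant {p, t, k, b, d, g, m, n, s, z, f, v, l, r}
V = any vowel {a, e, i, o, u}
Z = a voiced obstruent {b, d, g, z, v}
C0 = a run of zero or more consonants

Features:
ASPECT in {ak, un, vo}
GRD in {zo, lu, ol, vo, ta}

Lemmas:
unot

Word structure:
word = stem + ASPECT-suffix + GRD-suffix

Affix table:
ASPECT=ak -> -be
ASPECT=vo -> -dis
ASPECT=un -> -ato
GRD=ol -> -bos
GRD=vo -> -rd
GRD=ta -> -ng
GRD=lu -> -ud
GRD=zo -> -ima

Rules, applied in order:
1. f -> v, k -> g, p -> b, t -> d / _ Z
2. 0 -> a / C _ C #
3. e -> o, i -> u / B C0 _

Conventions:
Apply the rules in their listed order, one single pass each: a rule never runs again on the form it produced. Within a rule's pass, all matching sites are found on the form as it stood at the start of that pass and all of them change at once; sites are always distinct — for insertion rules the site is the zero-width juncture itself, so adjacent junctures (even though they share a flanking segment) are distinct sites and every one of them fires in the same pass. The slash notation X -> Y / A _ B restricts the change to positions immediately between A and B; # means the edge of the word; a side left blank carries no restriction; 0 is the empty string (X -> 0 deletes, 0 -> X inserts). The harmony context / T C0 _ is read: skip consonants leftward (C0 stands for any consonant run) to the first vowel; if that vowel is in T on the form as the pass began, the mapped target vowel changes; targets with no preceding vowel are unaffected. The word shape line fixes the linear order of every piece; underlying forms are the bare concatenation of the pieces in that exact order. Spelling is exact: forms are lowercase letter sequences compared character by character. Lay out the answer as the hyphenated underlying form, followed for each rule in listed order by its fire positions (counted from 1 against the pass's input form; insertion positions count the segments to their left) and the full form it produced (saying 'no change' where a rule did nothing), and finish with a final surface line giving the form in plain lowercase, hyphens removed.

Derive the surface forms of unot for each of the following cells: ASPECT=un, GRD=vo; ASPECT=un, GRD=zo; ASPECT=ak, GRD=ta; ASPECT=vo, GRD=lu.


cell ASPECT=un, GRD=vo:
underlying: unot-ato-rd
1. f -> v, k -> g, p -> b, t -> d / _ Z: no change
2. 0 -> a / C _ C #: inserts after position(s) 8: unotatorad
3. e -> o, i -> u / B C0 _: no change
surface: unotatorad

cell ASPECT=un, GRD=zo:
underlying: unot-ato-ima
1. f -> v, k -> g, p -> b, t -> d / _ Z: no change
2. 0 -> a / C _ C #: no change
3. e -> o, i -> u / B C0 _: fires at position(s) 8: unotatouma
surface: unotatouma

cell ASPECT=ak, GRD=ta:
underlying: unot-be-ng
1. f -> v, k -> g, p -> b, t -> d / _ Z: fires at position(s) 4: unodbeng
2. 0 -> a / C _ C #: inserts after position(s) 7: unodbenag
3. e -> o, i -> u / B C0 _: fires at position(s) 6: unodbonag
surface: unodbonag

cell ASPECT=vo, GRD=lu:
underlying: unot-dis-ud
1. f -> v, k -> g, p -> b, t -> d / _ Z: fires at position(s) 4: unoddisud
2. 0 -> a / C _ C #: no change
3. e -> o, i -> u / B C0 _: fires at position(s) 6: unoddusud
surface: unoddusud


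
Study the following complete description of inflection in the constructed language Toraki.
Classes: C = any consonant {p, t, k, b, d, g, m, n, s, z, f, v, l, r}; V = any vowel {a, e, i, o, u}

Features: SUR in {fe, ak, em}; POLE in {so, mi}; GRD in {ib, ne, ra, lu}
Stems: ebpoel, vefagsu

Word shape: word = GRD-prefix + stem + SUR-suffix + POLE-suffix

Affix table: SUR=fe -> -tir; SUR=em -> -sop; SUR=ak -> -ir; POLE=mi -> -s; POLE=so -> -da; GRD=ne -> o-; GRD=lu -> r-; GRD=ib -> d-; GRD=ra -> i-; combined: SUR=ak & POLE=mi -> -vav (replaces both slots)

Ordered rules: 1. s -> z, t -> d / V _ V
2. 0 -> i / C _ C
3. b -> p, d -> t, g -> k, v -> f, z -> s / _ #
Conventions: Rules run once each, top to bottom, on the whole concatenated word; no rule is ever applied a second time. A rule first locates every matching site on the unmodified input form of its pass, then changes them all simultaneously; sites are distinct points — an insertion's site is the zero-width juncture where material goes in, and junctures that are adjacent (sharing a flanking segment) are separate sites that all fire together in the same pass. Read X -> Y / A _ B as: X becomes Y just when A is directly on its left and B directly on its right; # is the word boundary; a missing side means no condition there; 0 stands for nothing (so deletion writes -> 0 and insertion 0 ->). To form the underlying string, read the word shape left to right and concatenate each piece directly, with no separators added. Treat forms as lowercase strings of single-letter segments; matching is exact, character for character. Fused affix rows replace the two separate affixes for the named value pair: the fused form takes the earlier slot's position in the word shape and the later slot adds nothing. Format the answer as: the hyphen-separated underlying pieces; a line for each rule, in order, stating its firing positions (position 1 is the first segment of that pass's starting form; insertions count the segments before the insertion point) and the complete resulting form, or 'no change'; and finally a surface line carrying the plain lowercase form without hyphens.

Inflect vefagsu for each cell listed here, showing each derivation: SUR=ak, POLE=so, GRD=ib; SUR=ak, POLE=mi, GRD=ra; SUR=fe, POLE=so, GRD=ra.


cell SUR=ak, POLE=so, GRD=ib:
underlying: d-vefagsu-ir-da
1. s -> z, t -> d / V _ V: no change
2. 0 -> i / C _ C: inserts after position(s) 1, 6, 10: divefagisuirida
3. b -> p, d -> t, g -> k, v -> f, z -> s / _ #: no change
surface: divefagisuirida

cell SUR=ak, POLE=mi, GRD=ra:
underlying: i-vefagsu-vav
1. s -> z, t -> d / V _ V: no change
2. 0 -> i / C _ C: inserts after position(s) 6: ivefagisuvav
3. b -> p, d -> t, g -> k, v -> f, z -> s / _ #: fires at position(s) 12: ivefagisuvaf
surface: ivefagisuvaf

cell SUR=fe, POLE=so, GRD=ra:
underlying: i-vefagsu-tir-da
1. s -> z, t -> d / V _ V: fires at position(s) 9: ivefagsudirda
2. 0 -> i / C _ C: inserts after position(s) 6, 11: ivefagisudirida
3. b -> p, d -> t, g -> k, v -> f, z -> s / _ #: no change
surface: ivefagisudirida


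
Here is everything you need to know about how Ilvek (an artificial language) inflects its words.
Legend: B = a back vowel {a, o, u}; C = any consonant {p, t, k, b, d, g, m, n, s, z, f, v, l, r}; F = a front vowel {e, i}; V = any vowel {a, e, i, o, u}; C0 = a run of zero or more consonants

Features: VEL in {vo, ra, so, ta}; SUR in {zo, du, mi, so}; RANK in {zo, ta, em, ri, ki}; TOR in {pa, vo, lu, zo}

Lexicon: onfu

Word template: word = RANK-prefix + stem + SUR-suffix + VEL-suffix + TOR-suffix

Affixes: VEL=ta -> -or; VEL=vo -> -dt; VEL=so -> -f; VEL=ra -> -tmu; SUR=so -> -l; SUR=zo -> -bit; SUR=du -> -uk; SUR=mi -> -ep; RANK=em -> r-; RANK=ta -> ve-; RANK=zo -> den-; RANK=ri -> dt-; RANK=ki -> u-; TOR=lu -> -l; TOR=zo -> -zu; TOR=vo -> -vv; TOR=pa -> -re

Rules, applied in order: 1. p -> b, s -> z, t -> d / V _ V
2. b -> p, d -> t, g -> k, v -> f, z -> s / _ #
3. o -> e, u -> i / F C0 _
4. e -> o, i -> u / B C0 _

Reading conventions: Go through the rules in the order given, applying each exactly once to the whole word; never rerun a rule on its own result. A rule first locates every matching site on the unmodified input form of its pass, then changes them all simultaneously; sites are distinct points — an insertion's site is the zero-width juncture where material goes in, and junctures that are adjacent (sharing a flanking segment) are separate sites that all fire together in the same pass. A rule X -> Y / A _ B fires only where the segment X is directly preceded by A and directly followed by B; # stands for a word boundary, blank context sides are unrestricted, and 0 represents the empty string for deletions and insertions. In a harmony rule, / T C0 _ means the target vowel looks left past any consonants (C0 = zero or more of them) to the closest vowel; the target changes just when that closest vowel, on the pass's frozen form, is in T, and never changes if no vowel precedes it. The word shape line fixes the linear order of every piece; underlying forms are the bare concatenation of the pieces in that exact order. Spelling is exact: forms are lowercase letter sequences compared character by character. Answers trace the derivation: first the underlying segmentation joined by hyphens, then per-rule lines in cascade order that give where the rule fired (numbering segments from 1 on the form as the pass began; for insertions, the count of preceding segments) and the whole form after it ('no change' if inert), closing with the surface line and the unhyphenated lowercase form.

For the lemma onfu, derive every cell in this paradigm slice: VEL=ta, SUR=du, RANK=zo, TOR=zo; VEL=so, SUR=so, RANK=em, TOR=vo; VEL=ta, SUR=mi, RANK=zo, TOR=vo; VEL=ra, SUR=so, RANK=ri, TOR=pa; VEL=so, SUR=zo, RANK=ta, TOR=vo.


cell VEL=ta, SUR=du, RANK=zo, TOR=zo:
underlying: den-onfu-uk-or-zu
1. p -> b, s -> z, t -> d / V _ V: no change
2. b -> p, d -> t, g -> k, v -> f, z -> s / _ #: no change
3. o -> e, u -> i / F C0 _: fires at position(s) 4: denenfuukorzu
4. e -> o, i -> u / B C0 _: no change
surface: denenfuukorzu

cell VEL=so, SUR=so, RANK=em, TOR=vo:
underlying: r-onfu-l-f-vv
1. p -> b, s -> z, t -> d / V _ V: no change
2. b -> p, d -> t, g -> k, v -> f, z -> s / _ #: fires at position(s) 9: ronfulfvf
3. o -> e, u -> i / F C0 _: no change
4. e -> o, i -> u / B C0 _: no change
surface: ronfulfvf

cell VEL=ta, SUR=mi, RANK=zo, TOR=vo:
underlying: den-onfu-ep-or-vv
1. p -> b, s -> z, t -> d / V _ V: fires at position(s) 9: denonfueborvv
2. b -> p, d -> t, g -> k, v -> f, z -> s / _ #: fires at position(s) 13: denonfueborvf
3. o -> e, u -> i / F C0 _: fires at position(s) 4, 10: denenfuebervf
4. e -> o, i -> u / B C0 _: fires at position(s) 8: denenfuobervf
surface: denenfuobervf

cell VEL=ra, SUR=so, RANK=ri, TOR=pa:
underlying: dt-onfu-l-tmu-re
1. p -> b, s -> z, t -> d / V _ V: no change
2. b -> p, d -> t, g -> k, v -> f, z -> s / _ #: no change
3. o -> e, u -> i / F C0 _: no change
4. e -> o, i -> u / B C0 _: fires at position(s) 12: dtonfultmuro
surface: dtonfultmuro

cell VEL=so, SUR=zo, RANK=ta, TOR=vo:
underlying: ve-onfu-bit-f-vv
1. p -> b, s -> z, t -> d / V _ V: no change
2. b -> p, d -> t, g -> k, v -> f, z -> s / _ #: fires at position(s) 12: veonfubitfvf
3. o -> e, u -> i / F C0 _: fires at position(s) 3: veenfubitfvf
4. e -> o, i -> u / B C0 _: fires at position(s) 8: veenfubutfvf
surface: veenfubutfvf


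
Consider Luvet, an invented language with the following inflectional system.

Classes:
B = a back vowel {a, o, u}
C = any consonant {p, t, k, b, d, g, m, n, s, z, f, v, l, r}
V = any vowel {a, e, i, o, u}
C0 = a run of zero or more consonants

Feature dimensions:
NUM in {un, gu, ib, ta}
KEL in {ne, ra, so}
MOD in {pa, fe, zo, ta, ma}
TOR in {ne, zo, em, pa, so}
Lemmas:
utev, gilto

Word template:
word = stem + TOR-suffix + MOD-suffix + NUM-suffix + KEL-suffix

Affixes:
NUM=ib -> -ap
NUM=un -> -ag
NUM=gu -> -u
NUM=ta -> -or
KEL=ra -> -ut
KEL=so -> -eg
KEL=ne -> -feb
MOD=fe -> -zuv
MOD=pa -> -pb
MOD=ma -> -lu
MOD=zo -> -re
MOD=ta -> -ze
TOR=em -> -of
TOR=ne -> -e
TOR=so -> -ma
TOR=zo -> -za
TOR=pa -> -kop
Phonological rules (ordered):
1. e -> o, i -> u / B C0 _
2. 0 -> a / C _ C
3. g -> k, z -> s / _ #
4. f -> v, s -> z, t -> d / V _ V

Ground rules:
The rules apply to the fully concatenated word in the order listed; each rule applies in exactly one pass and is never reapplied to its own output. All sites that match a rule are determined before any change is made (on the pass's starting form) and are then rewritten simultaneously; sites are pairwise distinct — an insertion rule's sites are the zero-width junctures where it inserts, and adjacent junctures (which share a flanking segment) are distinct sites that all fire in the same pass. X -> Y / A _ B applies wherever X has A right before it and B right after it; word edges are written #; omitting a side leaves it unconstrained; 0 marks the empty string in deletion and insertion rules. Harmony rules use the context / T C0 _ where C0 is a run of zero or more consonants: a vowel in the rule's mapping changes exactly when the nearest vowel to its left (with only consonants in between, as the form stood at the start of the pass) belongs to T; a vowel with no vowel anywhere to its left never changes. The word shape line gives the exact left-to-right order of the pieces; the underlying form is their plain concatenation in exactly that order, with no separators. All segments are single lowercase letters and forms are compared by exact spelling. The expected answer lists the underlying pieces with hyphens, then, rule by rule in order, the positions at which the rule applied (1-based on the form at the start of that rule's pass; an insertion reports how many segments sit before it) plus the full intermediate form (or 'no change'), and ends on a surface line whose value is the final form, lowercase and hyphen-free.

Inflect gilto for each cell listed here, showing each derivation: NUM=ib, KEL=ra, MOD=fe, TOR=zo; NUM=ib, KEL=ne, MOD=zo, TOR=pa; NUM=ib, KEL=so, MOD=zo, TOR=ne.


cell NUM=ib, KEL=ra, MOD=fe, TOR=zo:
underlying: gilto-za-zuv-ap-ut
1. e -> o, i -> u / B C0 _: no change
2. 0 -> a / C _ C: inserts after position(s) 3: gilatozazuvaput
3. g -> k, z -> s / _ #: no change
4. f -> v, s -> z, t -> d / V _ V: fires at position(s) 5: giladozazuvaput
surface: giladozazuvaput

cell NUM=ib, KEL=ne, MOD=zo, TOR=pa:
underlying: gilto-kop-re-ap-feb
1. e -> o, i -> u / B C0 _: fires at position(s) 10, 14: giltokoproapfob
2. 0 -> a / C _ C: inserts after position(s) 3, 8, 12: gilatokoparoapafob
3. g -> k, z -> s / _ #: no change
4. f -> v, s -> z, t -> d / V _ V: fires at position(s) 5, 16: giladokoparoapavob
surface: giladokoparoapavob

cell NUM=ib, KEL=so, MOD=zo, TOR=ne:
underlying: gilto-e-re-ap-eg
1. e -> o, i -> u / B C0 _: fires at position(s) 6, 11: giltooreapog
2. 0 -> a / C _ C: inserts after position(s) 3: gilatooreapog
3. g -> k, z -> s / _ #: fires at position(s) 13: gilatooreapok
4. f -> v, s -> z, t -> d / V _ V: fires at position(s) 5: giladooreapok
surface: giladooreapok


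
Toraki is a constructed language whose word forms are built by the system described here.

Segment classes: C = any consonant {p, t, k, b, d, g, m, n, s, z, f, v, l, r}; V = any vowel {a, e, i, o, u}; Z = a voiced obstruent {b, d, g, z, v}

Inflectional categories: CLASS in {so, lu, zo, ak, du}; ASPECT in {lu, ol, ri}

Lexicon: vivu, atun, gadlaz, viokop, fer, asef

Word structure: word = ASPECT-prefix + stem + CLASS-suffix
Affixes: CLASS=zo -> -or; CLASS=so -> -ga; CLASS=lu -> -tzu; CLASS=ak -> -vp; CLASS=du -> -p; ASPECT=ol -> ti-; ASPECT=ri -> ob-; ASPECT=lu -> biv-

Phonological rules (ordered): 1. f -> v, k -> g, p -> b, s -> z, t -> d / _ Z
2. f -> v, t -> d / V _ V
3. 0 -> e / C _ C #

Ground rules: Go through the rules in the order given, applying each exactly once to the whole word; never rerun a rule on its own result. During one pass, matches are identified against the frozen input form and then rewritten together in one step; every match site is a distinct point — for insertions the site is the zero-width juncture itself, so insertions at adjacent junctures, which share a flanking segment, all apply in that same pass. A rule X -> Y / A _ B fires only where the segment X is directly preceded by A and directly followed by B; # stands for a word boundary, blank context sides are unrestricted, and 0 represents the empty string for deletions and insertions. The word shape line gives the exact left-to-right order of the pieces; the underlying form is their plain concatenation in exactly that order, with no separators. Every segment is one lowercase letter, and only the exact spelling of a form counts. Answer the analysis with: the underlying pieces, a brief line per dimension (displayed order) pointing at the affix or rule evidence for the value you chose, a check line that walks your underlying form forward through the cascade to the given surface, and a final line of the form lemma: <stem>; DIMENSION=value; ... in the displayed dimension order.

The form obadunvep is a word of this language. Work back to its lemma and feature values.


underlying: ob-atun-vp
CLASS=ak - signalled by the affix -vp
ASPECT=ri - signalled by the affix ob-
check: obatunvp -> obatunvp -> obadunvp -> obadunvep
lemma: atun; CLASS=ak; ASPECT=ri


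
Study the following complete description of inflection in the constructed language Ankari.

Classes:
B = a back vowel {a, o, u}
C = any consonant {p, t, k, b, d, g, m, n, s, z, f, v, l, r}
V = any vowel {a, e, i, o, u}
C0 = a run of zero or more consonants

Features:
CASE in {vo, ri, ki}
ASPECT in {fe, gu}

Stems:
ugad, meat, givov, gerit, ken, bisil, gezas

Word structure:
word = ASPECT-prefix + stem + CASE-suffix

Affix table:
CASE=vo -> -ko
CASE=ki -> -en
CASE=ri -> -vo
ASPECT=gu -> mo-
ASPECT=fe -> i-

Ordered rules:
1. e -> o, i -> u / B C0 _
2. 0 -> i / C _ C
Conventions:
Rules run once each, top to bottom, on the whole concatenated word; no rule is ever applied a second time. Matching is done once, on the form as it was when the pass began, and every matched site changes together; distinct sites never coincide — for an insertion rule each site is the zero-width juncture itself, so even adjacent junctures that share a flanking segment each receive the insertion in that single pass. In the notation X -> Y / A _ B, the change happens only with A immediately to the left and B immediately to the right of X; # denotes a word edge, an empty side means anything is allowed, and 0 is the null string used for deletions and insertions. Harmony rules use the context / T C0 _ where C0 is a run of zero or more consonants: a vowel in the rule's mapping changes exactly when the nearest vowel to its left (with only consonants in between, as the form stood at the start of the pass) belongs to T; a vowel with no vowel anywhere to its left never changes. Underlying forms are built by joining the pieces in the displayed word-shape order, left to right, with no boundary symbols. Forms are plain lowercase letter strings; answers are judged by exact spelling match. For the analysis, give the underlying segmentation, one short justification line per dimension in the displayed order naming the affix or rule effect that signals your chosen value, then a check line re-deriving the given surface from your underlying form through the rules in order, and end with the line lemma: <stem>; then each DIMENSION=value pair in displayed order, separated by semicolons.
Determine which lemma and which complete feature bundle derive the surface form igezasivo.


underlying: i-gezas-vo
CASE=ri - signalled by the affix -vo
ASPECT=fe - signalled by the affix i-
check: igezasvo -> igezasvo -> igezasivo
lemma: gezas; CASE=ri; ASPECT=fe


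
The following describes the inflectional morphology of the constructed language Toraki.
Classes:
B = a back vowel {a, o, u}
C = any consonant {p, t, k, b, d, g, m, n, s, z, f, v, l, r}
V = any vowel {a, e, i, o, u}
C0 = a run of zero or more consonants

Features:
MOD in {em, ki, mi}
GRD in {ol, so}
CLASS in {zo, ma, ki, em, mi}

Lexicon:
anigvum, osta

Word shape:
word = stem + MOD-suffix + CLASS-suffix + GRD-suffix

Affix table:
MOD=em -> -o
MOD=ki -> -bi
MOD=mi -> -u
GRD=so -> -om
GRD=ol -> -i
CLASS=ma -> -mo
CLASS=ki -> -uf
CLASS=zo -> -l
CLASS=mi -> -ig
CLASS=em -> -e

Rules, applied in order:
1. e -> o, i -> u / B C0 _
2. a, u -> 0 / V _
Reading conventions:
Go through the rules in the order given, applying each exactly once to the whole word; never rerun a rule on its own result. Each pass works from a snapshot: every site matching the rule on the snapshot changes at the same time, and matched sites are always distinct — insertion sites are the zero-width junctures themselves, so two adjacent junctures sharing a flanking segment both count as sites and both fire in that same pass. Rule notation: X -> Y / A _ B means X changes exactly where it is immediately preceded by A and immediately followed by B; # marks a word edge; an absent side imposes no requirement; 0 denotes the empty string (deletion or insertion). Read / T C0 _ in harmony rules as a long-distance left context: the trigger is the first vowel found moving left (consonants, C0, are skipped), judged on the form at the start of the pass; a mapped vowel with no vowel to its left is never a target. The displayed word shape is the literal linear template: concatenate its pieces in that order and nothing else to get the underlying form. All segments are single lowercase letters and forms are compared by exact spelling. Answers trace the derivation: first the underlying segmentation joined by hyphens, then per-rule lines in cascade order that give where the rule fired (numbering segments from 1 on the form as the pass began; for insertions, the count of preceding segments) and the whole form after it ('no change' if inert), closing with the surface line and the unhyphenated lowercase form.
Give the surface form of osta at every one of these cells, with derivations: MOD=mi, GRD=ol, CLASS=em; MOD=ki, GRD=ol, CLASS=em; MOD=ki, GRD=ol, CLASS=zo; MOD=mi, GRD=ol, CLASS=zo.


cell MOD=mi, GRD=ol, CLASS=em:
underlying: osta-u-e-i
1. e -> o, i -> u / B C0 _: fires at position(s) 6: ostauoi
2. a, u -> 0 / V _: fires at position(s) 5: ostaoi
surface: ostaoi

cell MOD=ki, GRD=ol, CLASS=em:
underlying: osta-bi-e-i
1. e -> o, i -> u / B C0 _: fires at position(s) 6: ostabuei
2. a, u -> 0 / V _: no change
surface: ostabuei

cell MOD=ki, GRD=ol, CLASS=zo:
underlying: osta-bi-l-i
1. e -> o, i -> u / B C0 _: fires at position(s) 6: ostabuli
2. a, u -> 0 / V _: no change
surface: ostabuli

cell MOD=mi, GRD=ol, CLASS=zo:
underlying: osta-u-l-i
1. e -> o, i -> u / B C0 _: fires at position(s) 7: ostaulu
2. a, u -> 0 / V _: fires at position(s) 5: ostalu
surface: ostalu
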